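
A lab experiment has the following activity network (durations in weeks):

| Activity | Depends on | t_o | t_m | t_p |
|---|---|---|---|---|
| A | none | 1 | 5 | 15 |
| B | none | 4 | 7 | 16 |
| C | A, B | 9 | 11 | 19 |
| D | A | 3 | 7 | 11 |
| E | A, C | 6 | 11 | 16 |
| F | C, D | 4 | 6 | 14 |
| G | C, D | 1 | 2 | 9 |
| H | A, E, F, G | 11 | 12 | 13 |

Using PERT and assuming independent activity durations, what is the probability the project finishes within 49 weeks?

te_A = (1 + 4·5 + 15)/6 = 36/6 = 6; σ²_A = ((15−1)/6)² = 5.444
te_B = (4 + 4·7 + 16)/6 = 48/6 = 8; σ²_B = ((16−4)/6)² = 4.000
te_C = (9 + 4·11 + 19)/6 = 72/6 = 12; σ²_C = ((19−9)/6)² = 2.778
te_D = (3 + 4·7 + 11)/6 = 42/6 = 7; σ²_D = ((11−3)/6)² = 1.778
te_E = (6 + 4·11 + 16)/6 = 66/6 = 11; σ²_E = ((16−6)/6)² = 2.778
te_F = (4 + 4·6 + 14)/6 = 42/6 = 7; σ²_F = ((14−4)/6)² = 2.778
te_G = (1 + 4·2 + 9)/6 = 18/6 = 3; σ²_G = ((9−1)/6)² = 1.778
te_H = (11 + 4·12 + 13)/6 = 72/6 = 12; σ²_H = ((13−11)/6)² = 0.111

Forward pass:
ES_A = 0; EF_A = 6
ES_B = 0; EF_B = 8
ES_C = max(EF_A=6, EF_B=8) = 8; EF_C = 8+12 = 20
ES_D = 6; EF_D = 6+7 = 13
ES_E = max(EF_A=6, EF_C=20) = 20; EF_E = 20+11 = 31
ES_F = max(EF_C=20, EF_D=13) = 20; EF_F = 20+7 = 27
ES_G = max(EF_C=20, EF_D=13) = 20; EF_G = 20+3 = 23
ES_H = max(EF_A=6, EF_E=31, EF_F=27, EF_G=23) = 31; EF_H = 31+12 = 43
Expected project duration μ = 43 weeks. Critical path: B → C → E → H.

Variance along critical path = 4.000 + 2.778 + 2.778 + 0.111 = 9.667; σ = √9.667 = 3.109 weeks.
Z = (49 − 43) / 3.109 = 1.930
P(T ≤ 49) = Φ(1.930) ≈ 0.973

0.973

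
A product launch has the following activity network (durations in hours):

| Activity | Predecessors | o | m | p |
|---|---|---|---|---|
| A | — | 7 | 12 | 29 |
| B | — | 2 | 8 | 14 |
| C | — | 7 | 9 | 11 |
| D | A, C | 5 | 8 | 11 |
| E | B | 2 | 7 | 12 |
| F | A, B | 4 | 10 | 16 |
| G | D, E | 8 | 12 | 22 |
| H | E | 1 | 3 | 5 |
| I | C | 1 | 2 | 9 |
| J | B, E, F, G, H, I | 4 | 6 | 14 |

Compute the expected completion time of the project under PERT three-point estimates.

te_A = (7 + 4·12 + 29)/6 = 84/6 = 14
te_B = (2 + 4·8 + 14)/6 = 48/6 = 8
te_C = (7 + 4·9 + 11)/6 = 54/6 = 9
te_D = (5 + 4·8 + 11)/6 = 48/6 = 8
te_E = (2 + 4·7 + 12)/6 = 42/6 = 7
te_F = (4 + 4·10 + 16)/6 = 60/6 = 10
te_G = (8 + 4·12 + 22)/6 = 78/6 = 13
te_H = (1 + 4·3 + 5)/6 = 18/6 = 3
te_I = (1 + 4·2 + 9)/6 = 18/6 = 3
te_J = (4 + 4·6 + 14)/6 = 42/6 = 7

Forward pass:
ES_A = 0; EF_A = 14
ES_B = 0; EF_B = 8
ES_C = 0; EF_C = 9
ES_D = max(EF_A=14, EF_C=9) = 14; EF_D = 14+8 = 22
ES_E = 8; EF_E = 8+7 = 15
ES_F = max(EF_A=14, EF_B=8) = 14; EF_F = 14+10 = 24
ES_G = max(EF_D=22, EF_E=15) = 22; EF_G = 22+13 = 35
ES_H = 15; EF_H = 15+3 = 18
ES_I = 9; EF_I = 9+3 = 12
ES_J = max(EF_B=8, EF_E=15, EF_F=24, EF_G=35, EF_H=18, EF_I=12) = 35; EF_J = 35+7 = 42
Expected project duration μ = 42 hours. Critical path: A → D → G → J.

42 hours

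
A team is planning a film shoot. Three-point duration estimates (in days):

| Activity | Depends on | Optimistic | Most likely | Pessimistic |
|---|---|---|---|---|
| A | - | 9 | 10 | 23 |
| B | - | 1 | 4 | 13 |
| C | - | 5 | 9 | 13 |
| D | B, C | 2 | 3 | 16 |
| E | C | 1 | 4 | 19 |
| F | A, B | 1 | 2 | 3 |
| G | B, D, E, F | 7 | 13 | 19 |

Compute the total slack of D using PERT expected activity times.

1 days

te_A = (9 + 4·10 + 23)/6 = 72/6 = 12
te_B = (1 + 4·4 + 13)/6 = 30/6 = 5
te_C = (5 + 4·9 + 13)/6 = 54/6 = 9
te_D = (2 + 4·3 + 16)/6 = 30/6 = 5
te_E = (1 + 4·4 + 19)/6 = 36/6 = 6
te_F = (1 + 4·2 + 3)/6 = 12/6 = 2
te_G = (7 + 4·13 + 19)/6 = 78/6 = 13

Forward pass:
ES_A = 0; EF_A = 12
ES_B = 0; EF_B = 5
ES_C = 0; EF_C = 9
ES_D = max(EF_B=5, EF_C=9) = 9; EF_D = 9+5 = 14
ES_E = 9; EF_E = 9+6 = 15
ES_F = max(EF_A=12, EF_B=5) = 12; EF_F = 12+2 = 14
ES_G = max(EF_B=5, EF_D=14, EF_E=15, EF_F=14) = 15; EF_G = 15+13 = 28
Expected project duration μ = 28 days. Critical path: C → E → G.

Backward pass:
LF_G = 28; LS_G = 28−13 = 15
LF_F = LS_G = 15; LS_F = 15−2 = 13
LF_E = LS_G = 15; LS_E = 15−6 = 9
LF_D = LS_G = 15; LS_D = 15−5 = 10
LF_C = min(LS_D=10, LS_E=9) = 9; LS_C = 9−9 = 0
LF_B = min(LS_D=10, LS_F=13, LS_G=15) = 10; LS_B = 10−5 = 5
LF_A = LS_F = 13; LS_A = 13−12 = 1
Slack_D = LS_D − ES_D = 10 − 9 = 1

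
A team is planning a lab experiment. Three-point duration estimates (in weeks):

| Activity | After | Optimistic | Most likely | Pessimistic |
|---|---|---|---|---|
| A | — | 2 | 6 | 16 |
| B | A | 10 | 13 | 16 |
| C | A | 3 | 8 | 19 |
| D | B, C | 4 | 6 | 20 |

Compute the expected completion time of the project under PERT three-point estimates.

te_A = (2 + 4·6 + 16)/6 = 42/6 = 7
te_B = (10 + 4·13 + 16)/6 = 78/6 = 13
te_C = (3 + 4·8 + 19)/6 = 54/6 = 9
te_D = (4 + 4·6 + 20)/6 = 48/6 = 8

Forward pass:
ES_A = 0; EF_A = 7
ES_B = 7; EF_B = 7+13 = 20
ES_C = 7; EF_C = 7+9 = 16
ES_D = max(EF_B=20, EF_C=16) = 20; EF_D = 20+8 = 28
Expected project duration μ = 28 weeks. Critical path: A → B → D.

28 weeks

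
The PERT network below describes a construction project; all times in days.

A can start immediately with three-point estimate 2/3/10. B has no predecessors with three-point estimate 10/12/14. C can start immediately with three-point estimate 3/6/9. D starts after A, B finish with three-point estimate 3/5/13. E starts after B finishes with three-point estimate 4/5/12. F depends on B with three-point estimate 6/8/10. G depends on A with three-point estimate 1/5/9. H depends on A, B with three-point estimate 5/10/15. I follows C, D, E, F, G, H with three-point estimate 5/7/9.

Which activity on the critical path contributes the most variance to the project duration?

te_A = (2 + 4·3 + 10)/6 = 24/6 = 4; σ²_A = ((10−2)/6)² = 1.778
te_B = (10 + 4·12 + 14)/6 = 72/6 = 12; σ²_B = ((14−10)/6)² = 0.444
te_C = (3 + 4·6 + 9)/6 = 36/6 = 6; σ²_C = ((9−3)/6)² = 1.000
te_D = (3 + 4·5 + 13)/6 = 36/6 = 6; σ²_D = ((13−3)/6)² = 2.778
te_E = (4 + 4·5 + 12)/6 = 36/6 = 6; σ²_E = ((12−4)/6)² = 1.778
te_F = (6 + 4·8 + 10)/6 = 48/6 = 8; σ²_F = ((10−6)/6)² = 0.444
te_G = (1 + 4·5 + 9)/6 = 30/6 = 5; σ²_G = ((9−1)/6)² = 1.778
te_H = (5 + 4·10 + 15)/6 = 60/6 = 10; σ²_H = ((15−5)/6)² = 2.778
te_I = (5 + 4·7 + 9)/6 = 42/6 = 7; σ²_I = ((9−5)/6)² = 0.444

Forward pass:
ES_A = 0; EF_A = 4
ES_B = 0; EF_B = 12
ES_C = 0; EF_C = 6
ES_D = max(EF_A=4, EF_B=12) = 12; EF_D = 12+6 = 18
ES_E = 12; EF_E = 12+6 = 18
ES_F = 12; EF_F = 12+8 = 20
ES_G = 4; EF_G = 4+5 = 9
ES_H = max(EF_A=4, EF_B=12) = 12; EF_H = 12+10 = 22
ES_I = max(EF_C=6, EF_D=18, EF_E=18, EF_F=20, EF_G=9, EF_H=22) = 22; EF_I = 22+7 = 29
Expected project duration μ = 29 days. Critical path: B → H → I.

Variances on critical path: σ²_B=0.444, σ²_H=2.778, σ²_I=0.444.
Largest is σ²_H = 2.778.

H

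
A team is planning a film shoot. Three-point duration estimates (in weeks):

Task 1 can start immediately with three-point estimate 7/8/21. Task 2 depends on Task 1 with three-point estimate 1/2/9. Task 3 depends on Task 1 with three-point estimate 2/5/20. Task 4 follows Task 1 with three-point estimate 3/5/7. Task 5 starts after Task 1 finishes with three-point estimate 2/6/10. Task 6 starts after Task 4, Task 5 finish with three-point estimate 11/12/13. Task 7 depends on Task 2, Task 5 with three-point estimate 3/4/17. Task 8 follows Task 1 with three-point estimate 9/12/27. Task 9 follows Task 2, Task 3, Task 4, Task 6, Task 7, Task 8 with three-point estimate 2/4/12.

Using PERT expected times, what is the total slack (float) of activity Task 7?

6 weeks

te_Task 1 = (7 + 4·8 + 21)/6 = 60/6 = 10
te_Task 2 = (1 + 4·2 + 9)/6 = 18/6 = 3
te_Task 3 = (2 + 4·5 + 20)/6 = 42/6 = 7
te_Task 4 = (3 + 4·5 + 7)/6 = 30/6 = 5
te_Task 5 = (2 + 4·6 + 10)/6 = 36/6 = 6
te_Task 6 = (11 + 4·12 + 13)/6 = 72/6 = 12
te_Task 7 = (3 + 4·4 + 17)/6 = 36/6 = 6
te_Task 8 = (9 + 4·12 + 27)/6 = 84/6 = 14
te_Task 9 = (2 + 4·4 + 12)/6 = 30/6 = 5

Forward pass:
ES_Task 1 = 0; EF_Task 1 = 10
ES_Task 2 = 10; EF_Task 2 = 10+3 = 13
ES_Task 3 = 10; EF_Task 3 = 10+7 = 17
ES_Task 4 = 10; EF_Task 4 = 10+5 = 15
ES_Task 5 = 10; EF_Task 5 = 10+6 = 16
ES_Task 6 = max(EF_Task 4=15, EF_Task 5=16) = 16; EF_Task 6 = 16+12 = 28
ES_Task 7 = max(EF_Task 2=13, EF_Task 5=16) = 16; EF_Task 7 = 16+6 = 22
ES_Task 8 = 10; EF_Task 8 = 10+14 = 24
ES_Task 9 = max(EF_Task 2=13, EF_Task 3=17, EF_Task 4=15, EF_Task 6=28, EF_Task 7=22, EF_Task 8=24) = 28; EF_Task 9 = 28+5 = 33
Expected project duration μ = 33 weeks. Critical path: Task 1 → Task 5 → Task 6 → Task 9.

Backward pass:
LF_Task 9 = 33; LS_Task 9 = 33−5 = 28
LF_Task 8 = LS_Task 9 = 28; LS_Task 8 = 28−14 = 14
LF_Task 7 = LS_Task 9 = 28; LS_Task 7 = 28−6 = 22
LF_Task 6 = LS_Task 9 = 28; LS_Task 6 = 28−12 = 16
LF_Task 5 = min(LS_Task 6=16, LS_Task 7=22) = 16; LS_Task 5 = 16−6 = 10
LF_Task 4 = min(LS_Task 6=16, LS_Task 9=28) = 16; LS_Task 4 = 16−5 = 11
LF_Task 3 = LS_Task 9 = 28; LS_Task 3 = 28−7 = 21
LF_Task 2 = min(LS_Task 7=22, LS_Task 9=28) = 22; LS_Task 2 = 22−3 = 19
LF_Task 1 = min(LS_Task 2=19, LS_Task 3=21, LS_Task 4=11, LS_Task 5=10, LS_Task 8=14) = 10; LS_Task 1 = 10−10 = 0
Slack_Task 7 = LS_Task 7 − ES_Task 7 = 22 − 16 = 6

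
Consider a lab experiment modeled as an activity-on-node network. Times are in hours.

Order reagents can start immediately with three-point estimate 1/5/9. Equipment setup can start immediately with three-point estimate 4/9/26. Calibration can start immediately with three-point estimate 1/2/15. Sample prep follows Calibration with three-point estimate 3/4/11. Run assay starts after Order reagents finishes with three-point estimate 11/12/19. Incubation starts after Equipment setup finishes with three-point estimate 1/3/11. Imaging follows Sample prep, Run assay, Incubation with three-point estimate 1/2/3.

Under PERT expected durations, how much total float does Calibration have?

9 hours

te_Order reagents = (1 + 4·5 + 9)/6 = 30/6 = 5
te_Equipment setup = (4 + 4·9 + 26)/6 = 66/6 = 11
te_Calibration = (1 + 4·2 + 15)/6 = 24/6 = 4
te_Sample prep = (3 + 4·4 + 11)/6 = 30/6 = 5
te_Run assay = (11 + 4·12 + 19)/6 = 78/6 = 13
te_Incubation = (1 + 4·3 + 11)/6 = 24/6 = 4
te_Imaging = (1 + 4·2 + 3)/6 = 12/6 = 2

Forward pass:
ES_Order reagents = 0; EF_Order reagents = 5
ES_Equipment setup = 0; EF_Equipment setup = 11
ES_Calibration = 0; EF_Calibration = 4
ES_Sample prep = 4; EF_Sample prep = 4+5 = 9
ES_Run assay = 5; EF_Run assay = 5+13 = 18
ES_Incubation = 11; EF_Incubation = 11+4 = 15
ES_Imaging = max(EF_Sample prep=9, EF_Run assay=18, EF_Incubation=15) = 18; EF_Imaging = 18+2 = 20
Expected project duration μ = 20 hours. Critical path: Order reagents → Run assay → Imaging.

Backward pass:
LF_Imaging = 20; LS_Imaging = 20−2 = 18
LF_Incubation = LS_Imaging = 18; LS_Incubation = 18−4 = 14
LF_Run assay = LS_Imaging = 18; LS_Run assay = 18−13 = 5
LF_Sample prep = LS_Imaging = 18; LS_Sample prep = 18−5 = 13
LF_Calibration = LS_Sample prep = 13; LS_Calibration = 13−4 = 9
LF_Equipment setup = LS_Incubation = 14; LS_Equipment setup = 14−11 = 3
LF_Order reagents = LS_Run assay = 5; LS_Order reagents = 5−5 = 0
Slack_Calibration = LS_Calibration − ES_Calibration = 9 − 0 = 9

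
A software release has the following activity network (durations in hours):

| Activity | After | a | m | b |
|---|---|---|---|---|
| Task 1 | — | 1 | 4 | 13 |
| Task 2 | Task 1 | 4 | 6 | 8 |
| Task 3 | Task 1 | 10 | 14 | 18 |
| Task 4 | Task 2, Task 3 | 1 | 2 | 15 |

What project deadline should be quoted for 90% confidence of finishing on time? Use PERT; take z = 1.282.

te_Task 1 = (1 + 4·4 + 13)/6 = 30/6 = 5; σ²_Task 1 = ((13−1)/6)² = 4.000
te_Task 2 = (4 + 4·6 + 8)/6 = 36/6 = 6; σ²_Task 2 = ((8−4)/6)² = 0.444
te_Task 3 = (10 + 4·14 + 18)/6 = 84/6 = 14; σ²_Task 3 = ((18−10)/6)² = 1.778
te_Task 4 = (1 + 4·2 + 15)/6 = 24/6 = 4; σ²_Task 4 = ((15−1)/6)² = 5.444

Forward pass:
ES_Task 1 = 0; EF_Task 1 = 5
ES_Task 2 = 5; EF_Task 2 = 5+6 = 11
ES_Task 3 = 5; EF_Task 3 = 5+14 = 19
ES_Task 4 = max(EF_Task 2=11, EF_Task 3=19) = 19; EF_Task 4 = 19+4 = 23
Expected project duration μ = 23 hours. Critical path: Task 1 → Task 3 → Task 4.

Variance along critical path = 4.000 + 1.778 + 5.444 = 11.222; σ = 3.350 hours.
D = μ + z·σ = 23 + 1.282·3.350 = 27.3 hours

27.3 hours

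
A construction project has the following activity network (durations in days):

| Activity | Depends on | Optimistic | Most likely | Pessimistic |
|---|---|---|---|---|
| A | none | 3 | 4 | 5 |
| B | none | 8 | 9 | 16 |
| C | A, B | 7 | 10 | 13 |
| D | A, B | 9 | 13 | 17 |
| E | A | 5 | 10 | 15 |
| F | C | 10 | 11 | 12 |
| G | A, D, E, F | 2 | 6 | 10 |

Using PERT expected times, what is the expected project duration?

te_A = (3 + 4·4 + 5)/6 = 24/6 = 4
te_B = (8 + 4·9 + 16)/6 = 60/6 = 10
te_C = (7 + 4·10 + 13)/6 = 60/6 = 10
te_D = (9 + 4·13 + 17)/6 = 78/6 = 13
te_E = (5 + 4·10 + 15)/6 = 60/6 = 10
te_F = (10 + 4·11 + 12)/6 = 66/6 = 11
te_G = (2 + 4·6 + 10)/6 = 36/6 = 6

Forward pass:
ES_A = 0; EF_A = 4
ES_B = 0; EF_B = 10
ES_C = max(EF_A=4, EF_B=10) = 10; EF_C = 10+10 = 20
ES_D = max(EF_A=4, EF_B=10) = 10; EF_D = 10+13 = 23
ES_E = 4; EF_E = 4+10 = 14
ES_F = 20; EF_F = 20+11 = 31
ES_G = max(EF_A=4, EF_D=23, EF_E=14, EF_F=31) = 31; EF_G = 31+6 = 37
Expected project duration μ = 37 days. Critical path: B → C → F → G.

37 days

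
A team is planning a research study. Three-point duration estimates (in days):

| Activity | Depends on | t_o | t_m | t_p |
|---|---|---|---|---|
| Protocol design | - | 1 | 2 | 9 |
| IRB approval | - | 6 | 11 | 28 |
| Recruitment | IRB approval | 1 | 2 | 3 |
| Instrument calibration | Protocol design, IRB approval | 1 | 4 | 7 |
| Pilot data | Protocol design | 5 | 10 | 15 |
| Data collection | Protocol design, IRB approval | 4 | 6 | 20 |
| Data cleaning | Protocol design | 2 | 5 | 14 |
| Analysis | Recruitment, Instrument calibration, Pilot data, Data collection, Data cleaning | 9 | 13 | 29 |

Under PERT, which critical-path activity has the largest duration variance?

te_Protocol design = (1 + 4·2 + 9)/6 = 18/6 = 3; σ²_Protocol design = ((9−1)/6)² = 1.778
te_IRB approval = (6 + 4·11 + 28)/6 = 78/6 = 13; σ²_IRB approval = ((28−6)/6)² = 13.444
te_Recruitment = (1 + 4·2 + 3)/6 = 12/6 = 2; σ²_Recruitment = ((3−1)/6)² = 0.111
te_Instrument calibration = (1 + 4·4 + 7)/6 = 24/6 = 4; σ²_Instrument calibration = ((7−1)/6)² = 1.000
te_Pilot data = (5 + 4·10 + 15)/6 = 60/6 = 10; σ²_Pilot data = ((15−5)/6)² = 2.778
te_Data collection = (4 + 4·6 + 20)/6 = 48/6 = 8; σ²_Data collection = ((20−4)/6)² = 7.111
te_Data cleaning = (2 + 4·5 + 14)/6 = 36/6 = 6; σ²_Data cleaning = ((14−2)/6)² = 4.000
te_Analysis = (9 + 4·13 + 29)/6 = 90/6 = 15; σ²_Analysis = ((29−9)/6)² = 11.111

Forward pass:
ES_Protocol design = 0; EF_Protocol design = 3
ES_IRB approval = 0; EF_IRB approval = 13
ES_Recruitment = 13; EF_Recruitment = 13+2 = 15
ES_Instrument calibration = max(EF_Protocol design=3, EF_IRB approval=13) = 13; EF_Instrument calibration = 13+4 = 17
ES_Pilot data = 3; EF_Pilot data = 3+10 = 13
ES_Data collection = max(EF_Protocol design=3, EF_IRB approval=13) = 13; EF_Data collection = 13+8 = 21
ES_Data cleaning = 3; EF_Data cleaning = 3+6 = 9
ES_Analysis = max(EF_Recruitment=15, EF_Instrument calibration=17, EF_Pilot data=13, EF_Data collection=21, EF_Data cleaning=9) = 21; EF_Analysis = 21+15 = 36
Expected project duration μ = 36 days. Critical path: IRB approval → Data collection → Analysis.

Variances on critical path: σ²_IRB approval=13.444, σ²_Data collection=7.111, σ²_Analysis=11.111.
Largest is σ²_IRB approval = 13.444.

IRB approval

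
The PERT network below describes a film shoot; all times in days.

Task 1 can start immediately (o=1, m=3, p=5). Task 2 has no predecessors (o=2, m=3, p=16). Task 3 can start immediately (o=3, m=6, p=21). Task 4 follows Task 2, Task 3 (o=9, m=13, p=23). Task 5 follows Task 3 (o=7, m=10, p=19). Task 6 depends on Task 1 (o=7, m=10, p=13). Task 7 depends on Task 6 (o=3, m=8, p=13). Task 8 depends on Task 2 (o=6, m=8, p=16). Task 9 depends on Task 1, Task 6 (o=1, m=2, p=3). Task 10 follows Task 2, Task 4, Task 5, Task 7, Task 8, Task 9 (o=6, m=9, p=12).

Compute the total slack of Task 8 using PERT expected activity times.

8 days

te_Task 1 = (1 + 4·3 + 5)/6 = 18/6 = 3
te_Task 2 = (2 + 4·3 + 16)/6 = 30/6 = 5
te_Task 3 = (3 + 4·6 + 21)/6 = 48/6 = 8
te_Task 4 = (9 + 4·13 + 23)/6 = 84/6 = 14
te_Task 5 = (7 + 4·10 + 19)/6 = 66/6 = 11
te_Task 6 = (7 + 4·10 + 13)/6 = 60/6 = 10
te_Task 7 = (3 + 4·8 + 13)/6 = 48/6 = 8
te_Task 8 = (6 + 4·8 + 16)/6 = 54/6 = 9
te_Task 9 = (1 + 4·2 + 3)/6 = 12/6 = 2
te_Task 10 = (6 + 4·9 + 12)/6 = 54/6 = 9

Forward pass:
ES_Task 1 = 0; EF_Task 1 = 3
ES_Task 2 = 0; EF_Task 2 = 5
ES_Task 3 = 0; EF_Task 3 = 8
ES_Task 4 = max(EF_Task 2=5, EF_Task 3=8) = 8; EF_Task 4 = 8+14 = 22
ES_Task 5 = 8; EF_Task 5 = 8+11 = 19
ES_Task 6 = 3; EF_Task 6 = 3+10 = 13
ES_Task 7 = 13; EF_Task 7 = 13+8 = 21
ES_Task 8 = 5; EF_Task 8 = 5+9 = 14
ES_Task 9 = max(EF_Task 1=3, EF_Task 6=13) = 13; EF_Task 9 = 13+2 = 15
ES_Task 10 = max(EF_Task 2=5, EF_Task 4=22, EF_Task 5=19, EF_Task 7=21, EF_Task 8=14, EF_Task 9=15) = 22; EF_Task 10 = 22+9 = 31
Expected project duration μ = 31 days. Critical path: Task 3 → Task 4 → Task 10.

Backward pass:
LF_Task 10 = 31; LS_Task 10 = 31−9 = 22
LF_Task 9 = LS_Task 10 = 22; LS_Task 9 = 22−2 = 20
LF_Task 8 = LS_Task 10 = 22; LS_Task 8 = 22−9 = 13
LF_Task 7 = LS_Task 10 = 22; LS_Task 7 = 22−8 = 14
LF_Task 6 = min(LS_Task 7=14, LS_Task 9=20) = 14; LS_Task 6 = 14−10 = 4
LF_Task 5 = LS_Task 10 = 22; LS_Task 5 = 22−11 = 11
LF_Task 4 = LS_Task 10 = 22; LS_Task 4 = 22−14 = 8
LF_Task 3 = min(LS_Task 4=8, LS_Task 5=11) = 8; LS_Task 3 = 8−8 = 0
LF_Task 2 = min(LS_Task 4=8, LS_Task 8=13, LS_Task 10=22) = 8; LS_Task 2 = 8−5 = 3
LF_Task 1 = min(LS_Task 6=4, LS_Task 9=20) = 4; LS_Task 1 = 4−3 = 1
Slack_Task 8 = LS_Task 8 − ES_Task 8 = 13 − 5 = 8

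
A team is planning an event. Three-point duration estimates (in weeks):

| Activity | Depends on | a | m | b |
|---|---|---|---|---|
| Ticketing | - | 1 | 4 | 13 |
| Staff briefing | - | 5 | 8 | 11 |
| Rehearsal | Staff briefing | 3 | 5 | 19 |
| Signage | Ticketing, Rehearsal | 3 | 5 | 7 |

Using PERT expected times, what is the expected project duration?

te_Ticketing = (1 + 4·4 + 13)/6 = 30/6 = 5
te_Staff briefing = (5 + 4·8 + 11)/6 = 48/6 = 8
te_Rehearsal = (3 + 4·5 + 19)/6 = 42/6 = 7
te_Signage = (3 + 4·5 + 7)/6 = 30/6 = 5

Forward pass:
ES_Ticketing = 0; EF_Ticketing = 5
ES_Staff briefing = 0; EF_Staff briefing = 8
ES_Rehearsal = 8; EF_Rehearsal = 8+7 = 15
ES_Signage = max(EF_Ticketing=5, EF_Rehearsal=15) = 15; EF_Signage = 15+5 = 20
Expected project duration μ = 20 weeks. Critical path: Staff briefing → Rehearsal → Signage.

20 weeks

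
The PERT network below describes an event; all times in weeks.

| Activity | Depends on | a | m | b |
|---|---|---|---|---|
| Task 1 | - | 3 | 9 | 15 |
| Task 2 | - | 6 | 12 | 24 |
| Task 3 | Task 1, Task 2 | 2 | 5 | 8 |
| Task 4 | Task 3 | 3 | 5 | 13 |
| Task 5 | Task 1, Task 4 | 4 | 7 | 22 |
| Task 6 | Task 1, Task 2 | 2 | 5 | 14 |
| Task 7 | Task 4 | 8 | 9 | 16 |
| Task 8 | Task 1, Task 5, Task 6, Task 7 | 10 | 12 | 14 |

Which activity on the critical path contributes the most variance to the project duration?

Task 2

te_Task 1 = (3 + 4·9 + 15)/6 = 54/6 = 9; σ²_Task 1 = ((15−3)/6)² = 4.000
te_Task 2 = (6 + 4·12 + 24)/6 = 78/6 = 13; σ²_Task 2 = ((24−6)/6)² = 9.000
te_Task 3 = (2 + 4·5 + 8)/6 = 30/6 = 5; σ²_Task 3 = ((8−2)/6)² = 1.000
te_Task 4 = (3 + 4·5 + 13)/6 = 36/6 = 6; σ²_Task 4 = ((13−3)/6)² = 2.778
te_Task 5 = (4 + 4·7 + 22)/6 = 54/6 = 9; σ²_Task 5 = ((22−4)/6)² = 9.000
te_Task 6 = (2 + 4·5 + 14)/6 = 36/6 = 6; σ²_Task 6 = ((14−2)/6)² = 4.000
te_Task 7 = (8 + 4·9 + 16)/6 = 60/6 = 10; σ²_Task 7 = ((16−8)/6)² = 1.778
te_Task 8 = (10 + 4·12 + 14)/6 = 72/6 = 12; σ²_Task 8 = ((14−10)/6)² = 0.444

Forward pass:
ES_Task 1 = 0; EF_Task 1 = 9
ES_Task 2 = 0; EF_Task 2 = 13
ES_Task 3 = max(EF_Task 1=9, EF_Task 2=13) = 13; EF_Task 3 = 13+5 = 18
ES_Task 4 = 18; EF_Task 4 = 18+6 = 24
ES_Task 5 = max(EF_Task 1=9, EF_Task 4=24) = 24; EF_Task 5 = 24+9 = 33
ES_Task 6 = max(EF_Task 1=9, EF_Task 2=13) = 13; EF_Task 6 = 13+6 = 19
ES_Task 7 = 24; EF_Task 7 = 24+10 = 34
ES_Task 8 = max(EF_Task 1=9, EF_Task 5=33, EF_Task 6=19, EF_Task 7=34) = 34; EF_Task 8 = 34+12 = 46
Expected project duration μ = 46 weeks. Critical path: Task 2 → Task 3 → Task 4 → Task 7 → Task 8.

Variances on critical path: σ²_Task 2=9.000, σ²_Task 3=1.000, σ²_Task 4=2.778, σ²_Task 7=1.778, σ²_Task 8=0.444.
Largest is σ²_Task 2 = 9.000.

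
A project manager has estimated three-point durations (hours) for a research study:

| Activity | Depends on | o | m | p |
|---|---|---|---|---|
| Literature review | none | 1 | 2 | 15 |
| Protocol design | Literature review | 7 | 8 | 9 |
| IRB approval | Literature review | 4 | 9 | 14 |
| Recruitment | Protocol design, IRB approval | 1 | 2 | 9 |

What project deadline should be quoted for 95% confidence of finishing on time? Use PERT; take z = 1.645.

21.2 hours

te_Literature review = (1 + 4·2 + 15)/6 = 24/6 = 4; σ²_Literature review = ((15−1)/6)² = 5.444
te_Protocol design = (7 + 4·8 + 9)/6 = 48/6 = 8; σ²_Protocol design = ((9−7)/6)² = 0.111
te_IRB approval = (4 + 4·9 + 14)/6 = 54/6 = 9; σ²_IRB approval = ((14−4)/6)² = 2.778
te_Recruitment = (1 + 4·2 + 9)/6 = 18/6 = 3; σ²_Recruitment = ((9−1)/6)² = 1.778

Forward pass:
ES_Literature review = 0; EF_Literature review = 4
ES_Protocol design = 4; EF_Protocol design = 4+8 = 12
ES_IRB approval = 4; EF_IRB approval = 4+9 = 13
ES_Recruitment = max(EF_Protocol design=12, EF_IRB approval=13) = 13; EF_Recruitment = 13+3 = 16
Expected project duration μ = 16 hours. Critical path: Literature review → IRB approval → Recruitment.

Variance along critical path = 5.444 + 2.778 + 1.778 = 10.000; σ = 3.162 hours.
D = μ + z·σ = 16 + 1.645·3.162 = 21.2 hours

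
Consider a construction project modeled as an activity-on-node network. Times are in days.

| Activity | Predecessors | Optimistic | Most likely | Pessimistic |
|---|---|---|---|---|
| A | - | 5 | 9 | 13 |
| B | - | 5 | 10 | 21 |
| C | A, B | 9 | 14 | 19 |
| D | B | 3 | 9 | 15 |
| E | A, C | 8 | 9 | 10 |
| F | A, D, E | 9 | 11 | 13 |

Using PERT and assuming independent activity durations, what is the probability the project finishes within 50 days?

te_A = (5 + 4·9 + 13)/6 = 54/6 = 9; σ²_A = ((13−5)/6)² = 1.778
te_B = (5 + 4·10 + 21)/6 = 66/6 = 11; σ²_B = ((21−5)/6)² = 7.111
te_C = (9 + 4·14 + 19)/6 = 84/6 = 14; σ²_C = ((19−9)/6)² = 2.778
te_D = (3 + 4·9 + 15)/6 = 54/6 = 9; σ²_D = ((15−3)/6)² = 4.000
te_E = (8 + 4·9 + 10)/6 = 54/6 = 9; σ²_E = ((10−8)/6)² = 0.111
te_F = (9 + 4·11 + 13)/6 = 66/6 = 11; σ²_F = ((13−9)/6)² = 0.444

Forward pass:
ES_A = 0; EF_A = 9
ES_B = 0; EF_B = 11
ES_C = max(EF_A=9, EF_B=11) = 11; EF_C = 11+14 = 25
ES_D = 11; EF_D = 11+9 = 20
ES_E = max(EF_A=9, EF_C=25) = 25; EF_E = 25+9 = 34
ES_F = max(EF_A=9, EF_D=20, EF_E=34) = 34; EF_F = 34+11 = 45
Expected project duration μ = 45 days. Critical path: B → C → E → F.

Variance along critical path = 7.111 + 2.778 + 0.111 + 0.444 = 10.444; σ = √10.444 = 3.232 days.
Z = (50 − 45) / 3.232 = 1.547
P(T ≤ 50) = Φ(1.547) ≈ 0.939

0.939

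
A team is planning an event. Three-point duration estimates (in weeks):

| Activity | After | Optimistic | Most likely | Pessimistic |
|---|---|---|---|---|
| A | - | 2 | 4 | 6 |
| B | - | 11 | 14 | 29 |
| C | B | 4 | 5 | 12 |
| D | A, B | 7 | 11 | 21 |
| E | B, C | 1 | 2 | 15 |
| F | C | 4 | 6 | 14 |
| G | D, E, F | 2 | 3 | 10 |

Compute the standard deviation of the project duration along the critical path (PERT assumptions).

3.92 weeks

te_A = (2 + 4·4 + 6)/6 = 24/6 = 4; σ²_A = ((6−2)/6)² = 0.444
te_B = (11 + 4·14 + 29)/6 = 96/6 = 16; σ²_B = ((29−11)/6)² = 9.000
te_C = (4 + 4·5 + 12)/6 = 36/6 = 6; σ²_C = ((12−4)/6)² = 1.778
te_D = (7 + 4·11 + 21)/6 = 72/6 = 12; σ²_D = ((21−7)/6)² = 5.444
te_E = (1 + 4·2 + 15)/6 = 24/6 = 4; σ²_E = ((15−1)/6)² = 5.444
te_F = (4 + 4·6 + 14)/6 = 42/6 = 7; σ²_F = ((14−4)/6)² = 2.778
te_G = (2 + 4·3 + 10)/6 = 24/6 = 4; σ²_G = ((10−2)/6)² = 1.778

Forward pass:
ES_A = 0; EF_A = 4
ES_B = 0; EF_B = 16
ES_C = 16; EF_C = 16+6 = 22
ES_D = max(EF_A=4, EF_B=16) = 16; EF_D = 16+12 = 28
ES_E = max(EF_B=16, EF_C=22) = 22; EF_E = 22+4 = 26
ES_F = 22; EF_F = 22+7 = 29
ES_G = max(EF_D=28, EF_E=26, EF_F=29) = 29; EF_G = 29+4 = 33
Expected project duration μ = 33 weeks. Critical path: B → C → F → G.

Variance along critical path = 9.000 + 1.778 + 2.778 + 1.778 = 15.333
σ = √15.333 = 3.916 weeks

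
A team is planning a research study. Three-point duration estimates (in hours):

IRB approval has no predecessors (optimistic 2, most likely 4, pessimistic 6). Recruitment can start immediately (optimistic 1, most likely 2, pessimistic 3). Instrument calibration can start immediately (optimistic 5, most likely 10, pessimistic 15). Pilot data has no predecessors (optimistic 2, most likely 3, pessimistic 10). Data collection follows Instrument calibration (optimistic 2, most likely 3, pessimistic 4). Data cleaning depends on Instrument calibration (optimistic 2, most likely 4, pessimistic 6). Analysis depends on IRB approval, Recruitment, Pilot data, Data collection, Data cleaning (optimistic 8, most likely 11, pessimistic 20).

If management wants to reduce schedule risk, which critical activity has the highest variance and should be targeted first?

Analysis

te_IRB approval = (2 + 4·4 + 6)/6 = 24/6 = 4; σ²_IRB approval = ((6−2)/6)² = 0.444
te_Recruitment = (1 + 4·2 + 3)/6 = 12/6 = 2; σ²_Recruitment = ((3−1)/6)² = 0.111
te_Instrument calibration = (5 + 4·10 + 15)/6 = 60/6 = 10; σ²_Instrument calibration = ((15−5)/6)² = 2.778
te_Pilot data = (2 + 4·3 + 10)/6 = 24/6 = 4; σ²_Pilot data = ((10−2)/6)² = 1.778
te_Data collection = (2 + 4·3 + 4)/6 = 18/6 = 3; σ²_Data collection = ((4−2)/6)² = 0.111
te_Data cleaning = (2 + 4·4 + 6)/6 = 24/6 = 4; σ²_Data cleaning = ((6−2)/6)² = 0.444
te_Analysis = (8 + 4·11 + 20)/6 = 72/6 = 12; σ²_Analysis = ((20−8)/6)² = 4.000

Forward pass:
ES_IRB approval = 0; EF_IRB approval = 4
ES_Recruitment = 0; EF_Recruitment = 2
ES_Instrument calibration = 0; EF_Instrument calibration = 10
ES_Pilot data = 0; EF_Pilot data = 4
ES_Data collection = 10; EF_Data collection = 10+3 = 13
ES_Data cleaning = 10; EF_Data cleaning = 10+4 = 14
ES_Analysis = max(EF_IRB approval=4, EF_Recruitment=2, EF_Pilot data=4, EF_Data collection=13, EF_Data cleaning=14) = 14; EF_Analysis = 14+12 = 26
Expected project duration μ = 26 hours. Critical path: Instrument calibration → Data cleaning → Analysis.

Variances on critical path: σ²_Instrument calibration=2.778, σ²_Data cleaning=0.444, σ²_Analysis=4.000.
Largest is σ²_Analysis = 4.000.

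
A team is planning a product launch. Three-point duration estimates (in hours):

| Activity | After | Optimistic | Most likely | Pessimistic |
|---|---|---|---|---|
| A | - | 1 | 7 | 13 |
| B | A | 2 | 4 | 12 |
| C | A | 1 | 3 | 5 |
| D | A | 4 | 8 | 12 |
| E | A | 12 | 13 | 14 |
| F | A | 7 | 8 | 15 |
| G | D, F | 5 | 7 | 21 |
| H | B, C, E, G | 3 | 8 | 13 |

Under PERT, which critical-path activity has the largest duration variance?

G

te_A = (1 + 4·7 + 13)/6 = 42/6 = 7; σ²_A = ((13−1)/6)² = 4.000
te_B = (2 + 4·4 + 12)/6 = 30/6 = 5; σ²_B = ((12−2)/6)² = 2.778
te_C = (1 + 4·3 + 5)/6 = 18/6 = 3; σ²_C = ((5−1)/6)² = 0.444
te_D = (4 + 4·8 + 12)/6 = 48/6 = 8; σ²_D = ((12−4)/6)² = 1.778
te_E = (12 + 4·13 + 14)/6 = 78/6 = 13; σ²_E = ((14−12)/6)² = 0.111
te_F = (7 + 4·8 + 15)/6 = 54/6 = 9; σ²_F = ((15−7)/6)² = 1.778
te_G = (5 + 4·7 + 21)/6 = 54/6 = 9; σ²_G = ((21−5)/6)² = 7.111
te_H = (3 + 4·8 + 13)/6 = 48/6 = 8; σ²_H = ((13−3)/6)² = 2.778

Forward pass:
ES_A = 0; EF_A = 7
ES_B = 7; EF_B = 7+5 = 12
ES_C = 7; EF_C = 7+3 = 10
ES_D = 7; EF_D = 7+8 = 15
ES_E = 7; EF_E = 7+13 = 20
ES_F = 7; EF_F = 7+9 = 16
ES_G = max(EF_D=15, EF_F=16) = 16; EF_G = 16+9 = 25
ES_H = max(EF_B=12, EF_C=10, EF_E=20, EF_G=25) = 25; EF_H = 25+8 = 33
Expected project duration μ = 33 hours. Critical path: A → F → G → H.

Variances on critical path: σ²_A=4.000, σ²_F=1.778, σ²_G=7.111, σ²_H=2.778.
Largest is σ²_G = 7.111.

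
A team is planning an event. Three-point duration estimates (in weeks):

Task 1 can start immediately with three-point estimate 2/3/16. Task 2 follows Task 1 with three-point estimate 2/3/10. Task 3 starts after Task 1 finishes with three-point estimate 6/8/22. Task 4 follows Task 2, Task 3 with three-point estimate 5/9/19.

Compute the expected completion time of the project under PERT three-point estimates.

25 weeks

te_Task 1 = (2 + 4·3 + 16)/6 = 30/6 = 5
te_Task 2 = (2 + 4·3 + 10)/6 = 24/6 = 4
te_Task 3 = (6 + 4·8 + 22)/6 = 60/6 = 10
te_Task 4 = (5 + 4·9 + 19)/6 = 60/6 = 10

Forward pass:
ES_Task 1 = 0; EF_Task 1 = 5
ES_Task 2 = 5; EF_Task 2 = 5+4 = 9
ES_Task 3 = 5; EF_Task 3 = 5+10 = 15
ES_Task 4 = max(EF_Task 2=9, EF_Task 3=15) = 15; EF_Task 4 = 15+10 = 25
Expected project duration μ = 25 weeks. Critical path: Task 1 → Task 3 → Task 4.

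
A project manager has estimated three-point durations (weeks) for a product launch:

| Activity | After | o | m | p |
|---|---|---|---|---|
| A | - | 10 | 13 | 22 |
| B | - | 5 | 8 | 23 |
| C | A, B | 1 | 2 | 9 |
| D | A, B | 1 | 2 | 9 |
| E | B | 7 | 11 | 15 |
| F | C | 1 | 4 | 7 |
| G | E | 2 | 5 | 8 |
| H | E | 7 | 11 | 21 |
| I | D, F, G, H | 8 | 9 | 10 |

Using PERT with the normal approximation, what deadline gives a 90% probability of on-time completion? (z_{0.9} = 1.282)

47.2 weeks

te_A = (10 + 4·13 + 22)/6 = 84/6 = 14; σ²_A = ((22−10)/6)² = 4.000
te_B = (5 + 4·8 + 23)/6 = 60/6 = 10; σ²_B = ((23−5)/6)² = 9.000
te_C = (1 + 4·2 + 9)/6 = 18/6 = 3; σ²_C = ((9−1)/6)² = 1.778
te_D = (1 + 4·2 + 9)/6 = 18/6 = 3; σ²_D = ((9−1)/6)² = 1.778
te_E = (7 + 4·11 + 15)/6 = 66/6 = 11; σ²_E = ((15−7)/6)² = 1.778
te_F = (1 + 4·4 + 7)/6 = 24/6 = 4; σ²_F = ((7−1)/6)² = 1.000
te_G = (2 + 4·5 + 8)/6 = 30/6 = 5; σ²_G = ((8−2)/6)² = 1.000
te_H = (7 + 4·11 + 21)/6 = 72/6 = 12; σ²_H = ((21−7)/6)² = 5.444
te_I = (8 + 4·9 + 10)/6 = 54/6 = 9; σ²_I = ((10−8)/6)² = 0.111

Forward pass:
ES_A = 0; EF_A = 14
ES_B = 0; EF_B = 10
ES_C = max(EF_A=14, EF_B=10) = 14; EF_C = 14+3 = 17
ES_D = max(EF_A=14, EF_B=10) = 14; EF_D = 14+3 = 17
ES_E = 10; EF_E = 10+11 = 21
ES_F = 17; EF_F = 17+4 = 21
ES_G = 21; EF_G = 21+5 = 26
ES_H = 21; EF_H = 21+12 = 33
ES_I = max(EF_D=17, EF_F=21, EF_G=26, EF_H=33) = 33; EF_I = 33+9 = 42
Expected project duration μ = 42 weeks. Critical path: B → E → H → I.

Variance along critical path = 9.000 + 1.778 + 5.444 + 0.111 = 16.333; σ = 4.041 weeks.
D = μ + z·σ = 42 + 1.282·4.041 = 47.2 weeks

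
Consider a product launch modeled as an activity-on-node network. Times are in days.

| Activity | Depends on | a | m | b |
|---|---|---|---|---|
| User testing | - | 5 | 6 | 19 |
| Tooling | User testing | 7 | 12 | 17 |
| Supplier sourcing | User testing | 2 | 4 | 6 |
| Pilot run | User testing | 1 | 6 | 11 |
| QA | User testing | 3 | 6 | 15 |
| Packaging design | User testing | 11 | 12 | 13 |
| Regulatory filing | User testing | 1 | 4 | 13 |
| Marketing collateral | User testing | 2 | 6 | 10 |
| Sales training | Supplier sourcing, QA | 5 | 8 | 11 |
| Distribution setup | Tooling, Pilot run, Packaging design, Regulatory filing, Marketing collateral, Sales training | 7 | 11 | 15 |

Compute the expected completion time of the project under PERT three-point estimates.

te_User testing = (5 + 4·6 + 19)/6 = 48/6 = 8
te_Tooling = (7 + 4·12 + 17)/6 = 72/6 = 12
te_Supplier sourcing = (2 + 4·4 + 6)/6 = 24/6 = 4
te_Pilot run = (1 + 4·6 + 11)/6 = 36/6 = 6
te_QA = (3 + 4·6 + 15)/6 = 42/6 = 7
te_Packaging design = (11 + 4·12 + 13)/6 = 72/6 = 12
te_Regulatory filing = (1 + 4·4 + 13)/6 = 30/6 = 5
te_Marketing collateral = (2 + 4·6 + 10)/6 = 36/6 = 6
te_Sales training = (5 + 4·8 + 11)/6 = 48/6 = 8
te_Distribution setup = (7 + 4·11 + 15)/6 = 66/6 = 11

Forward pass:
ES_User testing = 0; EF_User testing = 8
ES_Tooling = 8; EF_Tooling = 8+12 = 20
ES_Supplier sourcing = 8; EF_Supplier sourcing = 8+4 = 12
ES_Pilot run = 8; EF_Pilot run = 8+6 = 14
ES_QA = 8; EF_QA = 8+7 = 15
ES_Packaging design = 8; EF_Packaging design = 8+12 = 20
ES_Regulatory filing = 8; EF_Regulatory filing = 8+5 = 13
ES_Marketing collateral = 8; EF_Marketing collateral = 8+6 = 14
ES_Sales training = max(EF_Supplier sourcing=12, EF_QA=15) = 15; EF_Sales training = 15+8 = 23
ES_Distribution setup = max(EF_Tooling=20, EF_Pilot run=14, EF_Packaging design=20, EF_Regulatory filing=13, EF_Marketing collateral=14, EF_Sales training=23) = 23; EF_Distribution setup = 23+11 = 34
Expected project duration μ = 34 days. Critical path: User testing → QA → Sales training → Distribution setup.

34 days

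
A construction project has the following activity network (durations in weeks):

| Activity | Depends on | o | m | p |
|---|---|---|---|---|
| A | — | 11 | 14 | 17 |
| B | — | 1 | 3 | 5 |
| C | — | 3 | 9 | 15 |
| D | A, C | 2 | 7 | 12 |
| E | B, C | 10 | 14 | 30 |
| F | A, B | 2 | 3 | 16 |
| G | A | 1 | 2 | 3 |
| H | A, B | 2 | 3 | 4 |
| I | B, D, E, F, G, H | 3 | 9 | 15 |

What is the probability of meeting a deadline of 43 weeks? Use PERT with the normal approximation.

0.980

te_A = (11 + 4·14 + 17)/6 = 84/6 = 14; σ²_A = ((17−11)/6)² = 1.000
te_B = (1 + 4·3 + 5)/6 = 18/6 = 3; σ²_B = ((5−1)/6)² = 0.444
te_C = (3 + 4·9 + 15)/6 = 54/6 = 9; σ²_C = ((15−3)/6)² = 4.000
te_D = (2 + 4·7 + 12)/6 = 42/6 = 7; σ²_D = ((12−2)/6)² = 2.778
te_E = (10 + 4·14 + 30)/6 = 96/6 = 16; σ²_E = ((30−10)/6)² = 11.111
te_F = (2 + 4·3 + 16)/6 = 30/6 = 5; σ²_F = ((16−2)/6)² = 5.444
te_G = (1 + 4·2 + 3)/6 = 12/6 = 2; σ²_G = ((3−1)/6)² = 0.111
te_H = (2 + 4·3 + 4)/6 = 18/6 = 3; σ²_H = ((4−2)/6)² = 0.111
te_I = (3 + 4·9 + 15)/6 = 54/6 = 9; σ²_I = ((15−3)/6)² = 4.000

Forward pass:
ES_A = 0; EF_A = 14
ES_B = 0; EF_B = 3
ES_C = 0; EF_C = 9
ES_D = max(EF_A=14, EF_C=9) = 14; EF_D = 14+7 = 21
ES_E = max(EF_B=3, EF_C=9) = 9; EF_E = 9+16 = 25
ES_F = max(EF_A=14, EF_B=3) = 14; EF_F = 14+5 = 19
ES_G = 14; EF_G = 14+2 = 16
ES_H = max(EF_A=14, EF_B=3) = 14; EF_H = 14+3 = 17
ES_I = max(EF_B=3, EF_D=21, EF_E=25, EF_F=19, EF_G=16, EF_H=17) = 25; EF_I = 25+9 = 34
Expected project duration μ = 34 weeks. Critical path: C → E → I.

Variance along critical path = 4.000 + 11.111 + 4.000 = 19.111; σ = √19.111 = 4.372 weeks.
Z = (43 − 34) / 4.372 = 2.059
P(T ≤ 43) = Φ(2.059) ≈ 0.980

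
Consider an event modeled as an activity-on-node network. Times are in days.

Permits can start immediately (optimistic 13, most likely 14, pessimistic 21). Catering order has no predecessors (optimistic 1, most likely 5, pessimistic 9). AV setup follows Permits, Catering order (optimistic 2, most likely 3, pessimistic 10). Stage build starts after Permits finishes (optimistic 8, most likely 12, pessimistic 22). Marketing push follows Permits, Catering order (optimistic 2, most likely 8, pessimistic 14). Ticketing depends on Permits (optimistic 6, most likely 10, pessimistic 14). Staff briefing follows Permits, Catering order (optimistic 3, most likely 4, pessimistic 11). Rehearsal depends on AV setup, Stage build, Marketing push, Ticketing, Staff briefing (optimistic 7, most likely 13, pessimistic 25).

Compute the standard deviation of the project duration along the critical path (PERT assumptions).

te_Permits = (13 + 4·14 + 21)/6 = 90/6 = 15; σ²_Permits = ((21−13)/6)² = 1.778
te_Catering order = (1 + 4·5 + 9)/6 = 30/6 = 5; σ²_Catering order = ((9−1)/6)² = 1.778
te_AV setup = (2 + 4·3 + 10)/6 = 24/6 = 4; σ²_AV setup = ((10−2)/6)² = 1.778
te_Stage build = (8 + 4·12 + 22)/6 = 78/6 = 13; σ²_Stage build = ((22−8)/6)² = 5.444
te_Marketing push = (2 + 4·8 + 14)/6 = 48/6 = 8; σ²_Marketing push = ((14−2)/6)² = 4.000
te_Ticketing = (6 + 4·10 + 14)/6 = 60/6 = 10; σ²_Ticketing = ((14−6)/6)² = 1.778
te_Staff briefing = (3 + 4·4 + 11)/6 = 30/6 = 5; σ²_Staff briefing = ((11−3)/6)² = 1.778
te_Rehearsal = (7 + 4·13 + 25)/6 = 84/6 = 14; σ²_Rehearsal = ((25−7)/6)² = 9.000

Forward pass:
ES_Permits = 0; EF_Permits = 15
ES_Catering order = 0; EF_Catering order = 5
ES_AV setup = max(EF_Permits=15, EF_Catering order=5) = 15; EF_AV setup = 15+4 = 19
ES_Stage build = 15; EF_Stage build = 15+13 = 28
ES_Marketing push = max(EF_Permits=15, EF_Catering order=5) = 15; EF_Marketing push = 15+8 = 23
ES_Ticketing = 15; EF_Ticketing = 15+10 = 25
ES_Staff briefing = max(EF_Permits=15, EF_Catering order=5) = 15; EF_Staff briefing = 15+5 = 20
ES_Rehearsal = max(EF_AV setup=19, EF_Stage build=28, EF_Marketing push=23, EF_Ticketing=25, EF_Staff briefing=20) = 28; EF_Rehearsal = 28+14 = 42
Expected project duration μ = 42 days. Critical path: Permits → Stage build → Rehearsal.

Variance along critical path = 1.778 + 5.444 + 9.000 = 16.222
σ = √16.222 = 4.028 days

4.03 days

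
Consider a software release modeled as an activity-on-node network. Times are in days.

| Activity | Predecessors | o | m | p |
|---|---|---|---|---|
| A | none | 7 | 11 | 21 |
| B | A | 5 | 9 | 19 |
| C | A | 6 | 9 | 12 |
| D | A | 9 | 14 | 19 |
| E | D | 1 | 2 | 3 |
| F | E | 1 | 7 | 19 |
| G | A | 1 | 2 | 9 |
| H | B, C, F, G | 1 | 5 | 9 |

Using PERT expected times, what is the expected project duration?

te_A = (7 + 4·11 + 21)/6 = 72/6 = 12
te_B = (5 + 4·9 + 19)/6 = 60/6 = 10
te_C = (6 + 4·9 + 12)/6 = 54/6 = 9
te_D = (9 + 4·14 + 19)/6 = 84/6 = 14
te_E = (1 + 4·2 + 3)/6 = 12/6 = 2
te_F = (1 + 4·7 + 19)/6 = 48/6 = 8
te_G = (1 + 4·2 + 9)/6 = 18/6 = 3
te_H = (1 + 4·5 + 9)/6 = 30/6 = 5

Forward pass:
ES_A = 0; EF_A = 12
ES_B = 12; EF_B = 12+10 = 22
ES_C = 12; EF_C = 12+9 = 21
ES_D = 12; EF_D = 12+14 = 26
ES_E = 26; EF_E = 26+2 = 28
ES_F = 28; EF_F = 28+8 = 36
ES_G = 12; EF_G = 12+3 = 15
ES_H = max(EF_B=22, EF_C=21, EF_F=36, EF_G=15) = 36; EF_H = 36+5 = 41
Expected project duration μ = 41 days. Critical path: A → D → E → F → H.

41 days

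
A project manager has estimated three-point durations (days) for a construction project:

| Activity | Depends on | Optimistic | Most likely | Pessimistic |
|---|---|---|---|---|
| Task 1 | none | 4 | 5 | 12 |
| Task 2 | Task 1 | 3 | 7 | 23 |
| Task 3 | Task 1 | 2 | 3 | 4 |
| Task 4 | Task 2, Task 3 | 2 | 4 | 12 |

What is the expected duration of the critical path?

20 days

te_Task 1 = (4 + 4·5 + 12)/6 = 36/6 = 6
te_Task 2 = (3 + 4·7 + 23)/6 = 54/6 = 9
te_Task 3 = (2 + 4·3 + 4)/6 = 18/6 = 3
te_Task 4 = (2 + 4·4 + 12)/6 = 30/6 = 5

Forward pass:
ES_Task 1 = 0; EF_Task 1 = 6
ES_Task 2 = 6; EF_Task 2 = 6+9 = 15
ES_Task 3 = 6; EF_Task 3 = 6+3 = 9
ES_Task 4 = max(EF_Task 2=15, EF_Task 3=9) = 15; EF_Task 4 = 15+5 = 20
Expected project duration μ = 20 days. Critical path: Task 1 → Task 2 → Task 4.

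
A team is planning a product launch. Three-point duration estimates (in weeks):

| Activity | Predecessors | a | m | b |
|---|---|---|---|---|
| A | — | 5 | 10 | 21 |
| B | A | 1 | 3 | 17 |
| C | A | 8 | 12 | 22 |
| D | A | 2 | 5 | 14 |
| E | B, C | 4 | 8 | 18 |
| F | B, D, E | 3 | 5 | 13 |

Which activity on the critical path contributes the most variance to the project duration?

te_A = (5 + 4·10 + 21)/6 = 66/6 = 11; σ²_A = ((21−5)/6)² = 7.111
te_B = (1 + 4·3 + 17)/6 = 30/6 = 5; σ²_B = ((17−1)/6)² = 7.111
te_C = (8 + 4·12 + 22)/6 = 78/6 = 13; σ²_C = ((22−8)/6)² = 5.444
te_D = (2 + 4·5 + 14)/6 = 36/6 = 6; σ²_D = ((14−2)/6)² = 4.000
te_E = (4 + 4·8 + 18)/6 = 54/6 = 9; σ²_E = ((18−4)/6)² = 5.444
te_F = (3 + 4·5 + 13)/6 = 36/6 = 6; σ²_F = ((13−3)/6)² = 2.778

Forward pass:
ES_A = 0; EF_A = 11
ES_B = 11; EF_B = 11+5 = 16
ES_C = 11; EF_C = 11+13 = 24
ES_D = 11; EF_D = 11+6 = 17
ES_E = max(EF_B=16, EF_C=24) = 24; EF_E = 24+9 = 33
ES_F = max(EF_B=16, EF_D=17, EF_E=33) = 33; EF_F = 33+6 = 39
Expected project duration μ = 39 weeks. Critical path: A → C → E → F.

Variances on critical path: σ²_A=7.111, σ²_C=5.444, σ²_E=5.444, σ²_F=2.778.
Largest is σ²_A = 7.111.

A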